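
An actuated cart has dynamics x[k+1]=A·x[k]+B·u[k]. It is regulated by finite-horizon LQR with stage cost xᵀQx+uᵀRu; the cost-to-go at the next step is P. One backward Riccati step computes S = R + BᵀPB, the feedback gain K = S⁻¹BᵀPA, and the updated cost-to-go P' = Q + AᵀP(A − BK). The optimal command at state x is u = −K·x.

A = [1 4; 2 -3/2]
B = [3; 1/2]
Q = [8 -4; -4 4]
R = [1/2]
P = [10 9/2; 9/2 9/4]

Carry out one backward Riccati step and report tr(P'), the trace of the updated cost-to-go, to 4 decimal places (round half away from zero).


14.2681

BᵀP = [32.2500 14.6250]
S = R + BᵀPB = [1/2] + [104.0625] = [104.5625]
BᵀPA = [61.5000 107.0625]
K = S⁻¹·BᵀPA = [0.5882 1.0239]
A−BK = [-0.7645 0.9283; 1.7059 -2.0120]
AᵀP(A−BK) = [0.8279 -0.4704; -0.4704 1.4402]
P' = Q + AᵀP(A−BK) = [8.8279 -4.4704; -4.4704 5.4402]
tr(P') = 14.2681


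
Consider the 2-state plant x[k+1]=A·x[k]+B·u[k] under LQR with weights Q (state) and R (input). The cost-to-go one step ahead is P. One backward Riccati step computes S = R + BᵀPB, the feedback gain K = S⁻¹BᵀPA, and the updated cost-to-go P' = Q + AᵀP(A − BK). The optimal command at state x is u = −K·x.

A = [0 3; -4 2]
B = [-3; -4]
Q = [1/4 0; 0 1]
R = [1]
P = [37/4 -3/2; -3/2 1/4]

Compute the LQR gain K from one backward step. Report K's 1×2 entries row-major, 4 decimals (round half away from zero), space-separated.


-0.2679 -1.1148

BᵀP = [-21.7500 3.5000]
S = R + BᵀPB = [1] + [51.2500] = [52.2500]
BᵀPA = [-14.0000 -58.2500]
K = S⁻¹·BᵀPA = [-0.2679 -1.1148]
A−BK = [-0.8038 -0.3445; -5.0718 -2.4593]
AᵀP(A−BK) = [0.2488 0.3923; 0.3923 1.3110]
P' = Q + AᵀP(A−BK) = [0.4988 0.3923; 0.3923 2.3110]
tr(P') = 2.8098


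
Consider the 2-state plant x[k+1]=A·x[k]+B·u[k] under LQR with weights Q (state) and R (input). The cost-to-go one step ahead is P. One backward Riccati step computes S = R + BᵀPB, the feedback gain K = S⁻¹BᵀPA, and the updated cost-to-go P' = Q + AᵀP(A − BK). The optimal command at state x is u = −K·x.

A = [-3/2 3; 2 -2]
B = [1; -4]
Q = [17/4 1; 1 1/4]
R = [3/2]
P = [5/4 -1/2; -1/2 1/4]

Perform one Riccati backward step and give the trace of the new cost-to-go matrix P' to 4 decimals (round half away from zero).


8.6715

BᵀP = [3.2500 -1.5000]
S = R + BᵀPB = [3/2] + [9.2500] = [10.7500]
BᵀPA = [-7.8750 12.7500]
K = S⁻¹·BᵀPA = [-0.7326 1.1860]
A−BK = [-0.7674 1.8140; -0.9302 2.7442]
AᵀP(A−BK) = [1.0436 -1.7849; -1.7849 3.1279]
P' = Q + AᵀP(A−BK) = [5.2936 -0.7849; -0.7849 3.3779]
tr(P') = 8.6715


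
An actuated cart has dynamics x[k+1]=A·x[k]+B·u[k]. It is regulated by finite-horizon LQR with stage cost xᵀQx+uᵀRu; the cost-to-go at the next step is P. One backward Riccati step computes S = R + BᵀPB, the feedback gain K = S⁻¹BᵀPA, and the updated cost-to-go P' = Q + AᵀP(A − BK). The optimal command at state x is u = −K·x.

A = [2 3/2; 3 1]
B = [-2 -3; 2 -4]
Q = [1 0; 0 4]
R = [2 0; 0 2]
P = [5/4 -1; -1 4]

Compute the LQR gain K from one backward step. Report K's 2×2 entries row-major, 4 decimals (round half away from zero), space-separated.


BᵀP = [-4.5000 10.0000; 0.2500 -13.0000]
S = R + BᵀPB = [2 0; 0 2] + [29.0000 -26.5000; -26.5000 51.2500] = [31.0000 -26.5000; -26.5000 53.2500]
BᵀPA = [21.0000 3.2500; -38.5000 -12.6250]
K = S⁻¹·BᵀPA = [0.1033 -0.1703; -0.6716 -0.3218]
A−BK = [0.1919 0.1940; 0.1070 0.0532]
AᵀP(A−BK) = [0.9742 0.4354; 0.4354 0.3028]
P' = Q + AᵀP(A−BK) = [1.9742 0.4354; 0.4354 4.3028]
tr(P') = 6.2770

0.1033 -0.1703 -0.6716 -0.3218


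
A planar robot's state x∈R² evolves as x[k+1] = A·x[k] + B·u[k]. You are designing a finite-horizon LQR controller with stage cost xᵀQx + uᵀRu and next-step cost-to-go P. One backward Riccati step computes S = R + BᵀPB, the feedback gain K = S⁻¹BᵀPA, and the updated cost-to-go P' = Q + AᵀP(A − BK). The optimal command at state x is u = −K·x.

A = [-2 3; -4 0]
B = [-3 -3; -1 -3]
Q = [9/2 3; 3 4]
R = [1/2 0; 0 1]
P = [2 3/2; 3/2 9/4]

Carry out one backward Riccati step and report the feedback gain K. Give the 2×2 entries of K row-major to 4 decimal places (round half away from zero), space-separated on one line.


-0.2720 -1.0044 1.1718 0.1726

BᵀP = [-7.5000 -6.7500; -10.5000 -11.2500]
S = R + BᵀPB = [1/2 0; 0 1] + [29.2500 42.7500; 42.7500 65.2500] = [29.7500 42.7500; 42.7500 66.2500]
BᵀPA = [42.0000 -22.5000; 66.0000 -31.5000]
K = S⁻¹·BᵀPA = [-0.2720 -1.0044; 1.1718 0.1726]
A−BK = [0.6992 0.5048; -0.7568 -0.4865]
AᵀP(A−BK) = [2.0889 0.7899; 0.7899 0.8396]
P' = Q + AᵀP(A−BK) = [6.5889 3.7899; 3.7899 4.8396]
tr(P') = 11.4285


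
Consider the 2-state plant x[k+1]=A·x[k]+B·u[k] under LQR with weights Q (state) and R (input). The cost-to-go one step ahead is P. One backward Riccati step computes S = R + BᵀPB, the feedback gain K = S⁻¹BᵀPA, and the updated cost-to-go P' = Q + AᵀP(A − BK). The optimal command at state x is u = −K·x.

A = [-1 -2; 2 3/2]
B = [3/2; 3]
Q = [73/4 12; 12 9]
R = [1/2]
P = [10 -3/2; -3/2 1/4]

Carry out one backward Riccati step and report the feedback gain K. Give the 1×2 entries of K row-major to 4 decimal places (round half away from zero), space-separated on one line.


BᵀP = [10.5000 -1.5000]
S = R + BᵀPB = [1/2] + [11.2500] = [11.7500]
BᵀPA = [-13.5000 -23.2500]
K = S⁻¹·BᵀPA = [-1.1489 -1.9787]
A−BK = [0.7234 0.9681; 5.4468 7.4362]
AᵀP(A−BK) = [1.4894 2.2872; 2.2872 3.5572]
P' = Q + AᵀP(A−BK) = [19.7394 14.2872; 14.2872 12.5572]
tr(P') = 32.2965

-1.1489 -1.9787


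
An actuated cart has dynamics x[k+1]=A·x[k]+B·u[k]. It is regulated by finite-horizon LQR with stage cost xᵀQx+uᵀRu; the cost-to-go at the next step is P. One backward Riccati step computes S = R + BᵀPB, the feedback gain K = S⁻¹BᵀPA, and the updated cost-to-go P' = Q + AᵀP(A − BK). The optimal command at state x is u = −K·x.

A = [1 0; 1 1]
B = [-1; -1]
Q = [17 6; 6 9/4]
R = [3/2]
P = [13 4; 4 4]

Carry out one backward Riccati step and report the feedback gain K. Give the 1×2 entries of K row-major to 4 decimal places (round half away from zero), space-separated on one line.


-0.9434 -0.3019

BᵀP = [-17.0000 -8.0000]
S = R + BᵀPB = [3/2] + [25.0000] = [26.5000]
BᵀPA = [-25.0000 -8.0000]
K = S⁻¹·BᵀPA = [-0.9434 -0.3019]
A−BK = [0.0566 -0.3019; 0.0566 0.6981]
AᵀP(A−BK) = [1.4151 0.4528; 0.4528 1.5849]
P' = Q + AᵀP(A−BK) = [18.4151 6.4528; 6.4528 3.8349]
tr(P') = 22.2500


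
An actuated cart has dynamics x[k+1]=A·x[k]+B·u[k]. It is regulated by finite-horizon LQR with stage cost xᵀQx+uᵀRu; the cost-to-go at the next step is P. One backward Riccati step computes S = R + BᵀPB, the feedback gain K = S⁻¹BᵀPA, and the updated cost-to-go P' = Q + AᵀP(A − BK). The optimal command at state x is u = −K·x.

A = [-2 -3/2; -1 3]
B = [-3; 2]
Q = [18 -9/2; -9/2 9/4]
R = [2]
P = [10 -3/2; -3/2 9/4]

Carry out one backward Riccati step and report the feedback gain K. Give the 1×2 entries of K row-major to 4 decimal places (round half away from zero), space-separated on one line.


0.4790 0.6429

BᵀP = [-33.0000 9.0000]
S = R + BᵀPB = [2] + [117.0000] = [119.0000]
BᵀPA = [57.0000 76.5000]
K = S⁻¹·BᵀPA = [0.4790 0.6429]
A−BK = [-0.5630 0.4286; -1.9580 1.7143]
AᵀP(A−BK) = [8.9475 -6.6429; -6.6429 7.0714]
P' = Q + AᵀP(A−BK) = [26.9475 -11.1429; -11.1429 9.3214]
tr(P') = 36.2689


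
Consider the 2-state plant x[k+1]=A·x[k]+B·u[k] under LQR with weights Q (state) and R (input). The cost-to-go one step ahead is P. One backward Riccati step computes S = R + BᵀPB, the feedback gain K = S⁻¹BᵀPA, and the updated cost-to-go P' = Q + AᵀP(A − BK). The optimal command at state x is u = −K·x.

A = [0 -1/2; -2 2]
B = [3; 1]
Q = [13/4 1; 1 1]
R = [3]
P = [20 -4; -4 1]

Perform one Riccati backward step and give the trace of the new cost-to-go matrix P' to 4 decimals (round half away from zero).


BᵀP = [56.0000 -11.0000]
S = R + BᵀPB = [3] + [157.0000] = [160.0000]
BᵀPA = [22.0000 -50.0000]
K = S⁻¹·BᵀPA = [0.1375 -0.3125]
A−BK = [-0.4125 0.4375; -2.1375 2.3125]
AᵀP(A−BK) = [0.9750 -1.1250; -1.1250 1.3750]
P' = Q + AᵀP(A−BK) = [4.2250 -0.1250; -0.1250 2.3750]
tr(P') = 6.6000

6.6000


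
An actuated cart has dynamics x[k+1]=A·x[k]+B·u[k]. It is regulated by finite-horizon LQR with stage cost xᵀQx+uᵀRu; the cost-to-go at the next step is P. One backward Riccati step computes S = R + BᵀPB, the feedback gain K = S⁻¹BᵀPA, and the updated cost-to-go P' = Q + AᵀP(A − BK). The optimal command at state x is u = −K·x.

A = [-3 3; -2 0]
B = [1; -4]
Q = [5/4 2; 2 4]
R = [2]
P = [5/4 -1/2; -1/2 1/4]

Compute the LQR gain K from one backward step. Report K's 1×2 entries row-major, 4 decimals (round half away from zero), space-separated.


BᵀP = [3.2500 -1.5000]
S = R + BᵀPB = [2] + [9.2500] = [11.2500]
BᵀPA = [-6.7500 9.7500]
K = S⁻¹·BᵀPA = [-0.6000 0.8667]
A−BK = [-2.4000 2.1333; -4.4000 3.4667]
AᵀP(A−BK) = [2.2000 -2.4000; -2.4000 2.8000]
P' = Q + AᵀP(A−BK) = [3.4500 -0.4000; -0.4000 6.8000]
tr(P') = 10.2500

-0.6000 0.8667


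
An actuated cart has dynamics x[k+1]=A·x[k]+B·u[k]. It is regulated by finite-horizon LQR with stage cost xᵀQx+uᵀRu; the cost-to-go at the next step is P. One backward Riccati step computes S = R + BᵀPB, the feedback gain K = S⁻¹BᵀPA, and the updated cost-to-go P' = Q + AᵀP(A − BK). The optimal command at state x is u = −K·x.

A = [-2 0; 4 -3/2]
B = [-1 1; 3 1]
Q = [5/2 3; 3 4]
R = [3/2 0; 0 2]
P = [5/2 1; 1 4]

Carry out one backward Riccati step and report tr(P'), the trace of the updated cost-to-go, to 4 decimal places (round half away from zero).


BᵀP = [0.5000 11.0000; 3.5000 5.0000]
S = R + BᵀPB = [3/2 0; 0 2] + [32.5000 11.5000; 11.5000 8.5000] = [34.0000 11.5000; 11.5000 10.5000]
BᵀPA = [43.0000 -16.5000; 13.0000 -7.5000]
K = S⁻¹·BᵀPA = [1.3437 -0.3871; -0.2336 -0.2903]
A−BK = [-0.4227 -0.0968; 0.2024 -0.0484]
AᵀP(A−BK) = [3.2570 -0.5806; -0.5806 0.4355]
P' = Q + AᵀP(A−BK) = [5.7570 2.4194; 2.4194 4.4355]
tr(P') = 10.1924

10.1924


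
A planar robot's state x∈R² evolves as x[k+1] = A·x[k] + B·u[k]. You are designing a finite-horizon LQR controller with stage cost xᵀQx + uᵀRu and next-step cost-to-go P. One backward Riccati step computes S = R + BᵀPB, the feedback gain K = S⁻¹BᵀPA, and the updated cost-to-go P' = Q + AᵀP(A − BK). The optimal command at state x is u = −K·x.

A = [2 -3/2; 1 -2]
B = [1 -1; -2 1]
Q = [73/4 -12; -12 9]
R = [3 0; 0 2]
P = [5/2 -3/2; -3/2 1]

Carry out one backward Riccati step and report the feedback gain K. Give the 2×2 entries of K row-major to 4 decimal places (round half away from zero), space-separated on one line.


0.2808 -0.0320 -0.3498 0.0837

BᵀP = [5.5000 -3.5000; -4.0000 2.5000]
S = R + BᵀPB = [3 0; 0 2] + [12.5000 -9.0000; -9.0000 6.5000] = [15.5000 -9.0000; -9.0000 8.5000]
BᵀPA = [7.5000 -1.2500; -5.5000 1.0000]
K = S⁻¹·BᵀPA = [0.2808 -0.0320; -0.3498 0.0837]
A−BK = [1.3695 -1.3842; 1.9113 -2.1478]
AᵀP(A−BK) = [0.9704 -0.5493; -0.5493 0.5012]
P' = Q + AᵀP(A−BK) = [19.2204 -12.5493; -12.5493 9.5012]
tr(P') = 28.7217


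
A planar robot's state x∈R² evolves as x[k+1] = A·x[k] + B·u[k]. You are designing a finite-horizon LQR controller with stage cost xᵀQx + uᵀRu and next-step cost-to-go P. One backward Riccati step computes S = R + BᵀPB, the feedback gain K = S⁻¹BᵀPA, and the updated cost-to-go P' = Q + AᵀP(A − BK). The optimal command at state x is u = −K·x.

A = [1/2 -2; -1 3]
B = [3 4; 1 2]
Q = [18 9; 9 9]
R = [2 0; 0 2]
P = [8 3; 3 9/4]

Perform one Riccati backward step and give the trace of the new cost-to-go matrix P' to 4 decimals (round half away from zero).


BᵀP = [27.0000 11.2500; 38.0000 16.5000]
S = R + BᵀPB = [2 0; 0 2] + [92.2500 130.5000; 130.5000 185.0000] = [94.2500 130.5000; 130.5000 187.0000]
BᵀPA = [2.2500 -20.2500; 2.5000 -26.5000]
K = S⁻¹·BᵀPA = [0.1590 -0.5526; -0.0976 0.2439]
A−BK = [0.4134 -1.3179; -0.9638 3.0648]
AᵀP(A−BK) = [1.1362 -3.6165; -3.6165 11.5240]
P' = Q + AᵀP(A−BK) = [19.1362 5.3835; 5.3835 20.5240]
tr(P') = 39.6602

39.6602


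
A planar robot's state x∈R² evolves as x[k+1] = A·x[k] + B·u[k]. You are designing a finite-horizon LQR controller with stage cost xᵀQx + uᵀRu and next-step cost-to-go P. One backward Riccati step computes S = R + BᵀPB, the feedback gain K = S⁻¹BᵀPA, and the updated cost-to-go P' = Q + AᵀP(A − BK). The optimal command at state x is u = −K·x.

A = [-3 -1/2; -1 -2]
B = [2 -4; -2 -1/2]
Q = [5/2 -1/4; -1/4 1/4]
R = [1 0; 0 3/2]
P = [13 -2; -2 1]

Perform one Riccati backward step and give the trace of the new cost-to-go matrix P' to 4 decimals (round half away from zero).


BᵀP = [30.0000 -6.0000; -51.0000 7.5000]
S = R + BᵀPB = [1 0; 0 3/2] + [72.0000 -117.0000; -117.0000 200.2500] = [73.0000 -117.0000; -117.0000 201.7500]
BᵀPA = [-84.0000 -3.0000; 145.5000 10.5000]
K = S⁻¹·BᵀPA = [0.0736 0.6000; 0.7639 0.4000]
A−BK = [-0.0917 -0.1000; -0.4708 -0.6000]
AᵀP(A−BK) = [1.0390 0.7000; 0.7000 0.8500]
P' = Q + AᵀP(A−BK) = [3.5390 0.4500; 0.4500 1.1000]
tr(P') = 4.6390

4.6390


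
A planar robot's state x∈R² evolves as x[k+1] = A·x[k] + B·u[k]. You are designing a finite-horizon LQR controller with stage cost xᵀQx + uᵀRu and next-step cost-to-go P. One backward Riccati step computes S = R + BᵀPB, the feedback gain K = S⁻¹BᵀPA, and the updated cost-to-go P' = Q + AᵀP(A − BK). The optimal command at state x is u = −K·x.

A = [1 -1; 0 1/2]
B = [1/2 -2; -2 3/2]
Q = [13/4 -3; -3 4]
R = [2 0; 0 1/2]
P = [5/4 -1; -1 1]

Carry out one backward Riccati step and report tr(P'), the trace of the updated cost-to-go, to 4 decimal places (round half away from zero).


7.4267

BᵀP = [2.6250 -2.5000; -4.0000 3.5000]
S = R + BᵀPB = [2 0; 0 1/2] + [6.3125 -9.0000; -9.0000 13.2500] = [8.3125 -9.0000; -9.0000 13.7500]
BᵀPA = [2.6250 -3.8750; -4.0000 5.7500]
K = S⁻¹·BᵀPA = [0.0028 -0.0460; -0.2891 0.3881]
A−BK = [0.4205 -0.2008; 0.4392 -0.1741]
AᵀP(A−BK) = [0.0863 -0.0770; -0.0770 0.0903]
P' = Q + AᵀP(A−BK) = [3.3363 -3.0770; -3.0770 4.0903]
tr(P') = 7.4267


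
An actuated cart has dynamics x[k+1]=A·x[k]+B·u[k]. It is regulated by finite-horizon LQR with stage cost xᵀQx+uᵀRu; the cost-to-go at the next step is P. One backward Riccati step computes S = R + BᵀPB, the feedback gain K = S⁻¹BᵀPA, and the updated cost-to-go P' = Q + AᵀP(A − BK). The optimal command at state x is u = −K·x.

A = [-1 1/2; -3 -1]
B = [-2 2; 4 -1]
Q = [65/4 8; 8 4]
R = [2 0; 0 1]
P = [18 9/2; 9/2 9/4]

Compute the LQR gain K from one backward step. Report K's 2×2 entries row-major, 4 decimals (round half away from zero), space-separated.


BᵀP = [-18.0000 0.0000; 31.5000 6.7500]
S = R + BᵀPB = [2 0; 0 1] + [36.0000 -36.0000; -36.0000 56.2500] = [38.0000 -36.0000; -36.0000 57.2500]
BᵀPA = [18.0000 -9.0000; -51.7500 9.0000]
K = S⁻¹·BᵀPA = [-0.9466 -0.2175; -1.4991 0.0205]
A−BK = [0.1052 0.0242; -0.7129 -0.1097]
AᵀP(A−BK) = [4.7072 0.4733; 0.4733 0.1087]
P' = Q + AᵀP(A−BK) = [20.9572 8.4733; 8.4733 4.1087]
tr(P') = 25.0659

-0.9466 -0.2175 -1.4991 0.0205


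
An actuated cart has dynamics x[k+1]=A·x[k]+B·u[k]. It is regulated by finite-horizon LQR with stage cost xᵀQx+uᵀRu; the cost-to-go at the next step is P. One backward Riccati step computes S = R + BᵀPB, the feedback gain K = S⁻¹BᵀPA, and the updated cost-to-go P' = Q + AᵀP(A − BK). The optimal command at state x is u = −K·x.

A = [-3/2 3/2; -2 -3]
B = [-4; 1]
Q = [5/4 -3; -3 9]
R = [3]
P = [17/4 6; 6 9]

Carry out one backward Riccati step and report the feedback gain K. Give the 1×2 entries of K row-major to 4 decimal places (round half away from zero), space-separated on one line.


1.4531 0.8906

BᵀP = [-11.0000 -15.0000]
S = R + BᵀPB = [3] + [29.0000] = [32.0000]
BᵀPA = [46.5000 28.5000]
K = S⁻¹·BᵀPA = [1.4531 0.8906]
A−BK = [4.3125 5.0625; -3.4531 -3.8906]
AᵀP(A−BK) = [13.9922 12.0234; 12.0234 11.1797]
P' = Q + AᵀP(A−BK) = [15.2422 9.0234; 9.0234 20.1797]
tr(P') = 35.4219


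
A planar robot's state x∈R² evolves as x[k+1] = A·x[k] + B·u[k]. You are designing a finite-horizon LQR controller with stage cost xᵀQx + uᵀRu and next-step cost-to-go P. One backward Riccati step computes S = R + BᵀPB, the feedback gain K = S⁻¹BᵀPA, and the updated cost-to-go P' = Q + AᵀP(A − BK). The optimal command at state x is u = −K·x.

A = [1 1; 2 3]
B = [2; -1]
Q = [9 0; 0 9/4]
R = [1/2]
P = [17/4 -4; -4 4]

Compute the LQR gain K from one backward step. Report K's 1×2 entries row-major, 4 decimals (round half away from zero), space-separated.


BᵀP = [12.5000 -12.0000]
S = R + BᵀPB = [1/2] + [37.0000] = [37.5000]
BᵀPA = [-11.5000 -23.5000]
K = S⁻¹·BᵀPA = [-0.3067 -0.6267]
A−BK = [1.6133 2.2533; 1.6933 2.3733]
AᵀP(A−BK) = [0.7233 1.0433; 1.0433 1.5233]
P' = Q + AᵀP(A−BK) = [9.7233 1.0433; 1.0433 3.7733]
tr(P') = 13.4967

-0.3067 -0.6267


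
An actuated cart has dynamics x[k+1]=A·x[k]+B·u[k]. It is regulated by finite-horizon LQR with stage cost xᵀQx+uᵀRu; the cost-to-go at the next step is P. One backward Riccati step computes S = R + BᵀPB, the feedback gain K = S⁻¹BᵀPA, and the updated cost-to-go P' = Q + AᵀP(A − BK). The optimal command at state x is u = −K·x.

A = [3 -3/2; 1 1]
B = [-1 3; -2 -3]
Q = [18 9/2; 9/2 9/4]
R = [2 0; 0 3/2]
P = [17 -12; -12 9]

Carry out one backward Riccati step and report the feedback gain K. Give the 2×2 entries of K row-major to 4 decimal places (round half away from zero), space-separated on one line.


-0.5791 0.0590 0.4886 -0.4337

BᵀP = [7.0000 -6.0000; 87.0000 -63.0000]
S = R + BᵀPB = [2 0; 0 3/2] + [5.0000 39.0000; 39.0000 450.0000] = [7.0000 39.0000; 39.0000 451.5000]
BᵀPA = [15.0000 -16.5000; 198.0000 -193.5000]
K = S⁻¹·BᵀPA = [-0.5791 0.0590; 0.4886 -0.4337]
A−BK = [0.9552 -0.1400; 1.3074 -0.1830]
AᵀP(A−BK) = [1.9515 -0.5188; -0.5188 0.3088]
P' = Q + AᵀP(A−BK) = [19.9515 3.9812; 3.9812 2.5588]
tr(P') = 22.5103


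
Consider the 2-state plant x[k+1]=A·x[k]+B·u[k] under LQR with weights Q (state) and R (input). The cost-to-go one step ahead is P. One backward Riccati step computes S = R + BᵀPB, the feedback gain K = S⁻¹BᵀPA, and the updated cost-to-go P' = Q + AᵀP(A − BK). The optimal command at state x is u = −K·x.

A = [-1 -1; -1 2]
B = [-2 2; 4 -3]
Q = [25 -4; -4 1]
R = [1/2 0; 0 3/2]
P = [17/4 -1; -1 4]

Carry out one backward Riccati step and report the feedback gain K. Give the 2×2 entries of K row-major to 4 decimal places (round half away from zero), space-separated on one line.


-0.6931 0.4315 -0.7858 -0.0814

BᵀP = [-12.5000 18.0000; 11.5000 -14.0000]
S = R + BᵀPB = [1/2 0; 0 3/2] + [97.0000 -79.0000; -79.0000 65.0000] = [97.5000 -79.0000; -79.0000 66.5000]
BᵀPA = [-5.5000 48.5000; 2.5000 -39.5000]
K = S⁻¹·BᵀPA = [-0.6931 0.4315; -0.7858 -0.0814]
A−BK = [-0.8146 0.0257; -0.5850 0.0299]
AᵀP(A−BK) = [4.4024 -0.1733; -0.1733 0.1079]
P' = Q + AᵀP(A−BK) = [29.4024 -4.1733; -4.1733 1.1079]
tr(P') = 30.5103


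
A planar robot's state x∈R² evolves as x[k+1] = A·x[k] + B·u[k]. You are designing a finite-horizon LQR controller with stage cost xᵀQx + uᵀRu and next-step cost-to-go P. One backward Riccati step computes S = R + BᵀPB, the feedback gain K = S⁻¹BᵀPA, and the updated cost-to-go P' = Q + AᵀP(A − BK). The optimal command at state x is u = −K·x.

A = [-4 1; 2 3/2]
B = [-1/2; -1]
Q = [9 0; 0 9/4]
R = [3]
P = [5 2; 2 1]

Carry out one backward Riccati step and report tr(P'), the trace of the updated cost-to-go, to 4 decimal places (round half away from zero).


41.7069

BᵀP = [-4.5000 -2.0000]
S = R + BᵀPB = [3] + [4.2500] = [7.2500]
BᵀPA = [14.0000 -7.5000]
K = S⁻¹·BᵀPA = [1.9310 -1.0345]
A−BK = [-3.0345 0.4828; 3.9310 0.4655]
AᵀP(A−BK) = [24.9655 -10.5172; -10.5172 5.4914]
P' = Q + AᵀP(A−BK) = [33.9655 -10.5172; -10.5172 7.7414]
tr(P') = 41.7069


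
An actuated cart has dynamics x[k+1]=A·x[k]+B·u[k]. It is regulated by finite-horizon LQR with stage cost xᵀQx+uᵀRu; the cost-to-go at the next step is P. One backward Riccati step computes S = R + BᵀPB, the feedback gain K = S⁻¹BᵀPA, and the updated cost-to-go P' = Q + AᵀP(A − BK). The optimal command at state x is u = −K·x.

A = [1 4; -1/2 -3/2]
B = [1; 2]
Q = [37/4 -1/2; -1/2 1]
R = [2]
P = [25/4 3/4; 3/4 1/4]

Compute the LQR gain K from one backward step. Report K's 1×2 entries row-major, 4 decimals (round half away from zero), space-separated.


BᵀP = [7.7500 1.2500]
S = R + BᵀPB = [2] + [10.2500] = [12.2500]
BᵀPA = [7.1250 29.1250]
K = S⁻¹·BᵀPA = [0.5816 2.3776]
A−BK = [0.4184 1.6224; -1.6633 -6.2551]
AᵀP(A−BK) = [1.4184 5.6224; 5.6224 22.3163]
P' = Q + AᵀP(A−BK) = [10.6684 5.1224; 5.1224 23.3163]
tr(P') = 33.9847

0.5816 2.3776


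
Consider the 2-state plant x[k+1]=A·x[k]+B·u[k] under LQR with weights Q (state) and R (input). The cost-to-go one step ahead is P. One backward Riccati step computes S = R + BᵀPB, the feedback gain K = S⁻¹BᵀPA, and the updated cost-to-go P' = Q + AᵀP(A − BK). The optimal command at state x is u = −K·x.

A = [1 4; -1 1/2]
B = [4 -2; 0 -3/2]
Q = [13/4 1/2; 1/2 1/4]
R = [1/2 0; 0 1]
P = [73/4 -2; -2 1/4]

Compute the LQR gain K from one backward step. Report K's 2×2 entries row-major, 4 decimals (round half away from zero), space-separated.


0.2702 0.8875 -0.0147 -0.2120

BᵀP = [73.0000 -8.0000; -33.5000 3.6250]
S = R + BᵀPB = [1/2 0; 0 1] + [292.0000 -134.0000; -134.0000 61.5625] = [292.5000 -134.0000; -134.0000 62.5625]
BᵀPA = [81.0000 288.0000; -37.1250 -132.1875]
K = S⁻¹·BᵀPA = [0.2702 0.8875; -0.0147 -0.2120]
A−BK = [-0.1102 0.0260; -1.0221 0.1819]
AᵀP(A−BK) = [0.0690 0.1175; 0.1175 0.4405]
P' = Q + AᵀP(A−BK) = [3.3190 0.6175; 0.6175 0.6905]
tr(P') = 4.0094


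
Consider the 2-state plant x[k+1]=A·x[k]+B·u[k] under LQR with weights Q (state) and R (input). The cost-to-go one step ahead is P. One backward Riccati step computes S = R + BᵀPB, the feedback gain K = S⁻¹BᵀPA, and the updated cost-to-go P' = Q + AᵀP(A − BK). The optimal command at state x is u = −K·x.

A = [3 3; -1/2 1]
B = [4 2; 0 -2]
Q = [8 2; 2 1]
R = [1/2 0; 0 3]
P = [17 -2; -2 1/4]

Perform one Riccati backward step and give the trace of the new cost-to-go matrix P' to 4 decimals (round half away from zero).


BᵀP = [68.0000 -8.0000; 38.0000 -4.5000]
S = R + BᵀPB = [1/2 0; 0 3] + [272.0000 152.0000; 152.0000 85.0000] = [272.5000 152.0000; 152.0000 88.0000]
BᵀPA = [208.0000 196.0000; 116.2500 109.5000]
K = S⁻¹·BᵀPA = [0.7237 0.6895; 0.0709 0.0534]
A−BK = [-0.0368 0.1353; -0.3582 1.1067]
AᵀP(A−BK) = [0.2794 0.2555; 0.2555 0.2647]
P' = Q + AᵀP(A−BK) = [8.2794 2.2555; 2.2555 1.2647]
tr(P') = 9.5441

9.5441


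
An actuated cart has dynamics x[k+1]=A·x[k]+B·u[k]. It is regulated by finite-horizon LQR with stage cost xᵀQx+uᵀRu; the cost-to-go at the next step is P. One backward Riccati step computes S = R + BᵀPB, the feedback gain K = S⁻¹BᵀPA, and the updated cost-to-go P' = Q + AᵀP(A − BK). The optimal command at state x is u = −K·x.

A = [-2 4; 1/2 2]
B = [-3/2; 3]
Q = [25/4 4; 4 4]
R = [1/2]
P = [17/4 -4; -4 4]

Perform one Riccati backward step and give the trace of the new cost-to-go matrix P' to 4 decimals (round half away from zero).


13.6080

BᵀP = [-18.3750 18.0000]
S = R + BᵀPB = [1/2] + [81.5625] = [82.0625]
BᵀPA = [45.7500 -37.5000]
K = S⁻¹·BᵀPA = [0.5575 -0.4570]
A−BK = [-1.1637 3.3145; -1.1725 3.3709]
AᵀP(A−BK) = [0.4943 -1.0937; -1.0937 2.8637]
P' = Q + AᵀP(A−BK) = [6.7443 2.9063; 2.9063 6.8637]
tr(P') = 13.6080


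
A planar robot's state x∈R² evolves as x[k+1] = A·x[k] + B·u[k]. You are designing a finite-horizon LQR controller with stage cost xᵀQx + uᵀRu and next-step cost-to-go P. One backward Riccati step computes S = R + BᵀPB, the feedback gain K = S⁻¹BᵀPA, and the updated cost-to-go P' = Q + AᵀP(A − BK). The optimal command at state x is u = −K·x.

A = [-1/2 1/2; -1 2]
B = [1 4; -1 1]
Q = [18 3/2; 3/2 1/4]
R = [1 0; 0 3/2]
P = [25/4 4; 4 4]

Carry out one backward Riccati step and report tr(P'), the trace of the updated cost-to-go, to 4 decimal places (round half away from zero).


20.3926

BᵀP = [2.2500 0.0000; 29.0000 20.0000]
S = R + BᵀPB = [1 0; 0 3/2] + [2.2500 9.0000; 9.0000 136.0000] = [3.2500 9.0000; 9.0000 137.5000]
BᵀPA = [-1.1250 1.1250; -34.5000 54.5000]
K = S⁻¹·BᵀPA = [0.4259 -0.9178; -0.2788 0.4564]
A−BK = [0.1893 -0.4079; -0.2954 0.6257]
AᵀP(A−BK) = [0.4236 -0.8479; -0.8479 1.7191]
P' = Q + AᵀP(A−BK) = [18.4236 0.6521; 0.6521 1.9691]
tr(P') = 20.3926


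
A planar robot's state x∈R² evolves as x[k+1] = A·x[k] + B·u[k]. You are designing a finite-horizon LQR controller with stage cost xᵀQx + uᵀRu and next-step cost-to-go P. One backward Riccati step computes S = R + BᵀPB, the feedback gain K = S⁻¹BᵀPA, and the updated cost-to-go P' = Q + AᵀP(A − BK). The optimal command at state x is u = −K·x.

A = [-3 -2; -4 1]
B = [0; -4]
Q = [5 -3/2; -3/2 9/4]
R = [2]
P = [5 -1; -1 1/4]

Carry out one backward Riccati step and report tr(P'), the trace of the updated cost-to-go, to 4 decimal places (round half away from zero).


BᵀP = [4.0000 -1.0000]
S = R + BᵀPB = [2] + [4.0000] = [6.0000]
BᵀPA = [-8.0000 -9.0000]
K = S⁻¹·BᵀPA = [-1.3333 -1.5000]
A−BK = [-3.0000 -2.0000; -9.3333 -5.0000]
AᵀP(A−BK) = [14.3333 12.0000; 12.0000 10.7500]
P' = Q + AᵀP(A−BK) = [19.3333 10.5000; 10.5000 13.0000]
tr(P') = 32.3333

32.3333


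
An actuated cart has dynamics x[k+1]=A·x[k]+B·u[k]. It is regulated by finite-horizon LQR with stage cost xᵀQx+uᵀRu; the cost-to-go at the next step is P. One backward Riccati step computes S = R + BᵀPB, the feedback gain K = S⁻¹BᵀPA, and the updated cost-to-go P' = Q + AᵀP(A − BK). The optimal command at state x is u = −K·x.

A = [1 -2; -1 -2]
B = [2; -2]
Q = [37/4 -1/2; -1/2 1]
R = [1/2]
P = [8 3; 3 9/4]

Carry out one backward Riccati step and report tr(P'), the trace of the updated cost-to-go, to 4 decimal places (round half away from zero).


45.1429

BᵀP = [10.0000 1.5000]
S = R + BᵀPB = [1/2] + [17.0000] = [17.5000]
BᵀPA = [8.5000 -23.0000]
K = S⁻¹·BᵀPA = [0.4857 -1.3143]
A−BK = [0.0286 0.6286; -0.0286 -4.6286]
AᵀP(A−BK) = [0.1214 -0.3286; -0.3286 34.7714]
P' = Q + AᵀP(A−BK) = [9.3714 -0.8286; -0.8286 35.7714]
tr(P') = 45.1429


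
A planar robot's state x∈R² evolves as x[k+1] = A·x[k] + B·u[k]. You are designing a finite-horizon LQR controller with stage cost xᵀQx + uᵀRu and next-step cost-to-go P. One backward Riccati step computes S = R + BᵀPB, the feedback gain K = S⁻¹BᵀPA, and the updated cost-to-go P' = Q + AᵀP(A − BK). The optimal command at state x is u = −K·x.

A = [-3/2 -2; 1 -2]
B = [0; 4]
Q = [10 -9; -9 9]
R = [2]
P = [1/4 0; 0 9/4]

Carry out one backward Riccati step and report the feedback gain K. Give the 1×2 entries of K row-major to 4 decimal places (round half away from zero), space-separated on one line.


0.2368 -0.4737

BᵀP = [0.0000 9.0000]
S = R + BᵀPB = [2] + [36.0000] = [38.0000]
BᵀPA = [9.0000 -18.0000]
K = S⁻¹·BᵀPA = [0.2368 -0.4737]
A−BK = [-1.5000 -2.0000; 0.0526 -0.1053]
AᵀP(A−BK) = [0.6809 0.5132; 0.5132 1.4737]
P' = Q + AᵀP(A−BK) = [10.6809 -8.4868; -8.4868 10.4737]
tr(P') = 21.1546


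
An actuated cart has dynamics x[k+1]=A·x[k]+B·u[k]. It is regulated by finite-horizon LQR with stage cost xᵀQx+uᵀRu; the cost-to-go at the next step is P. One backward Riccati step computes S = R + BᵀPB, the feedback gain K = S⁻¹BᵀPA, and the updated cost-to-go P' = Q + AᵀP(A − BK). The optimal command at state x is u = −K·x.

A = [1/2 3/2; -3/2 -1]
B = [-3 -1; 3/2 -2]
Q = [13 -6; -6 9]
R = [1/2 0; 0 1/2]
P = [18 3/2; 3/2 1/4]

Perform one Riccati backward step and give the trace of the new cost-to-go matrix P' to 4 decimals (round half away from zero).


BᵀP = [-51.7500 -4.1250; -21.0000 -2.0000]
S = R + BᵀPB = [1/2 0; 0 1/2] + [149.0625 60.0000; 60.0000 25.0000] = [149.5625 60.0000; 60.0000 25.5000]
BᵀPA = [-19.6875 -73.5000; -7.5000 -29.5000]
K = S⁻¹·BᵀPA = [-0.2433 -0.4875; 0.2784 -0.0098]
A−BK = [0.0484 0.0277; -0.5783 -0.2883]
AᵀP(A−BK) = [0.1101 0.0788; 0.0788 0.1295]
P' = Q + AᵀP(A−BK) = [13.1101 -5.9212; -5.9212 9.1295]
tr(P') = 22.2397

22.2397


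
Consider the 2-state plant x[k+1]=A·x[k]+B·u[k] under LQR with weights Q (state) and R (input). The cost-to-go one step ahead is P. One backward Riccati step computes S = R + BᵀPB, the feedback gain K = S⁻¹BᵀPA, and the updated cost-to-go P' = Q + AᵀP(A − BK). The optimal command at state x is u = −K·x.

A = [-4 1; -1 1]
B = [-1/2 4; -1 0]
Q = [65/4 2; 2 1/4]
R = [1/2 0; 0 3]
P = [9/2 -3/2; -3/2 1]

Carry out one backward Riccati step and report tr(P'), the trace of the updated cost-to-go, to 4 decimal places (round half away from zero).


19.3607

BᵀP = [-0.7500 -0.2500; 18.0000 -6.0000]
S = R + BᵀPB = [1/2 0; 0 3] + [0.6250 -3.0000; -3.0000 72.0000] = [1.1250 -3.0000; -3.0000 75.0000]
BᵀPA = [3.2500 -1.0000; -66.0000 12.0000]
K = S⁻¹·BᵀPA = [0.6070 -0.5174; -0.8557 0.1393]
A−BK = [-0.2736 0.1841; -0.3930 0.4826]
AᵀP(A−BK) = [2.5498 -0.6244; -0.6244 0.3109]
P' = Q + AᵀP(A−BK) = [18.7998 1.3756; 1.3756 0.5609]
tr(P') = 19.3607


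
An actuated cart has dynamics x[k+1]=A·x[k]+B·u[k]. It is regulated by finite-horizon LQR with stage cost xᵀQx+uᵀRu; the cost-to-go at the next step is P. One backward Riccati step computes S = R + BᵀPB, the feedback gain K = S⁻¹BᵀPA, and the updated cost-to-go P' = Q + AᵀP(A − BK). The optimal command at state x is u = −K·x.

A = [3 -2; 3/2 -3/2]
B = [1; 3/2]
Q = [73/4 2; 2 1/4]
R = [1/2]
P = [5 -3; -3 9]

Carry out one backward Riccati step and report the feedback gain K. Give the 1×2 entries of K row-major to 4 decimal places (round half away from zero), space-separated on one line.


BᵀP = [0.5000 10.5000]
S = R + BᵀPB = [1/2] + [16.2500] = [16.7500]
BᵀPA = [17.2500 -16.7500]
K = S⁻¹·BᵀPA = [1.0299 -1.0000]
A−BK = [1.9701 -1.0000; -0.0448 0.0000]
AᵀP(A−BK) = [20.4851 -10.5000; -10.5000 5.5000]
P' = Q + AᵀP(A−BK) = [38.7351 -8.5000; -8.5000 5.7500]
tr(P') = 44.4851

1.0299 -1.0000


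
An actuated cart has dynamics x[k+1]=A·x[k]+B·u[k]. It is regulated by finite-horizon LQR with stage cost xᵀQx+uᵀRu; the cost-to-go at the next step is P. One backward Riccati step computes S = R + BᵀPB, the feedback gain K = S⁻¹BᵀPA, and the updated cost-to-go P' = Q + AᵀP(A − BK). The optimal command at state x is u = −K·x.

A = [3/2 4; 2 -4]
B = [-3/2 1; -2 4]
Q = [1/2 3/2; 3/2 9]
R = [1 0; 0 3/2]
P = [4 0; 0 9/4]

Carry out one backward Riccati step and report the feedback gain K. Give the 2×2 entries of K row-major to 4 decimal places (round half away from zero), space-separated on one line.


BᵀP = [-6.0000 -4.5000; 4.0000 9.0000]
S = R + BᵀPB = [1 0; 0 3/2] + [18.0000 -24.0000; -24.0000 40.0000] = [19.0000 -24.0000; -24.0000 41.5000]
BᵀPA = [-18.0000 -6.0000; 24.0000 -20.0000]
K = S⁻¹·BᵀPA = [-0.8047 -3.4306; 0.1129 -2.4659]
A−BK = [0.1800 1.3200; -0.0612 -0.9976]
AᵀP(A−BK) = [0.8047 3.4306; 3.4306 30.0988]
P' = Q + AᵀP(A−BK) = [1.3047 4.9306; 4.9306 39.0988]
tr(P') = 40.4035

-0.8047 -3.4306 0.1129 -2.4659


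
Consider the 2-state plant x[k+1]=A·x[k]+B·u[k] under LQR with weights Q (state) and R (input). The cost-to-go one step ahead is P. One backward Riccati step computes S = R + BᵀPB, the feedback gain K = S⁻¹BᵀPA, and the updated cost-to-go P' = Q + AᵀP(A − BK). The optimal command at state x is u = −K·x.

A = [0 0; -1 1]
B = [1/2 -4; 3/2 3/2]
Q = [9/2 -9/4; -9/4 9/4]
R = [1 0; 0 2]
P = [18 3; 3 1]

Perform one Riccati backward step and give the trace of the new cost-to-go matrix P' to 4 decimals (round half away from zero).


7.1870

BᵀP = [13.5000 3.0000; -67.5000 -10.5000]
S = R + BᵀPB = [1 0; 0 2] + [11.2500 -49.5000; -49.5000 254.2500] = [12.2500 -49.5000; -49.5000 256.2500]
BᵀPA = [-3.0000 3.0000; 10.5000 -10.5000]
K = S⁻¹·BᵀPA = [-0.3615 0.3615; -0.0289 0.0289]
A−BK = [0.0653 -0.0653; -0.4145 0.4145]
AᵀP(A−BK) = [0.2185 -0.2185; -0.2185 0.2185]
P' = Q + AᵀP(A−BK) = [4.7185 -2.4685; -2.4685 2.4685]
tr(P') = 7.1870


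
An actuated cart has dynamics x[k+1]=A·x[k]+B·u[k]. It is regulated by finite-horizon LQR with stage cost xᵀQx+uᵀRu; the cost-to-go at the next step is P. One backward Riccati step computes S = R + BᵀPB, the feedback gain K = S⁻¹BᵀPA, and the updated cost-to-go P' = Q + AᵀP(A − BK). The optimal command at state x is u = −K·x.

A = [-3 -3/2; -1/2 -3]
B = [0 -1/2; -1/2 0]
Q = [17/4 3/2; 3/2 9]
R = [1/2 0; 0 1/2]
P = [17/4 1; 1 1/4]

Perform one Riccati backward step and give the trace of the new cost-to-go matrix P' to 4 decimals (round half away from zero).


32.4701

BᵀP = [-0.5000 -0.1250; -2.1250 -0.5000]
S = R + BᵀPB = [1/2 0; 0 1/2] + [0.0625 0.2500; 0.2500 1.0625] = [0.5625 0.2500; 0.2500 1.5625]
BᵀPA = [1.5625 1.1250; 6.6250 4.6875]
K = S⁻¹·BᵀPA = [0.9617 0.7177; 4.0861 2.8852]
A−BK = [-0.9569 -0.0574; -0.0191 -2.6411]
AᵀP(A−BK) = [12.7392 9.0144; 9.0144 6.4809]
P' = Q + AᵀP(A−BK) = [16.9892 10.5144; 10.5144 15.4809]
tr(P') = 32.4701


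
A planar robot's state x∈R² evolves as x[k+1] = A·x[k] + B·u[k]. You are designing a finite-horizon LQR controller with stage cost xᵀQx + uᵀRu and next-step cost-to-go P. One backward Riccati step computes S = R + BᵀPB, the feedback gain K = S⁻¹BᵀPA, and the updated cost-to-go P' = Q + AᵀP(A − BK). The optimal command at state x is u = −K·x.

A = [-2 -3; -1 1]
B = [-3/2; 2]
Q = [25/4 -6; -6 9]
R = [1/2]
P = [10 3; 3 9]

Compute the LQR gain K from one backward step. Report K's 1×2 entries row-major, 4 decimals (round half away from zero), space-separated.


BᵀP = [-9.0000 13.5000]
S = R + BᵀPB = [1/2] + [40.5000] = [41.0000]
BᵀPA = [4.5000 40.5000]
K = S⁻¹·BᵀPA = [0.1098 0.9878]
A−BK = [-1.8354 -1.5183; -1.2195 -0.9756]
AᵀP(A−BK) = [60.5061 49.5549; 49.5549 40.9939]
P' = Q + AᵀP(A−BK) = [66.7561 43.5549; 43.5549 49.9939]
tr(P') = 116.7500

0.1098 0.9878


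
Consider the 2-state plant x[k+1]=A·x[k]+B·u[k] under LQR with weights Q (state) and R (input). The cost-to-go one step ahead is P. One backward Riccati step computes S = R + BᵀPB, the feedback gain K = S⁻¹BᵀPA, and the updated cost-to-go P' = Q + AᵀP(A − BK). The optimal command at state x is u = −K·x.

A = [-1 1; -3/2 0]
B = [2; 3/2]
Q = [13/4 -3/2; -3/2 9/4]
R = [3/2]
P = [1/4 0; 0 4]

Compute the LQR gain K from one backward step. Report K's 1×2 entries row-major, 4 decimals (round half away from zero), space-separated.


BᵀP = [0.5000 6.0000]
S = R + BᵀPB = [3/2] + [10.0000] = [11.5000]
BᵀPA = [-9.5000 0.5000]
K = S⁻¹·BᵀPA = [-0.8261 0.0435]
A−BK = [0.6522 0.9130; -0.2609 -0.0652]
AᵀP(A−BK) = [1.4022 0.1630; 0.1630 0.2283]
P' = Q + AᵀP(A−BK) = [4.6522 -1.3370; -1.3370 2.4783]
tr(P') = 7.1304

-0.8261 0.0435


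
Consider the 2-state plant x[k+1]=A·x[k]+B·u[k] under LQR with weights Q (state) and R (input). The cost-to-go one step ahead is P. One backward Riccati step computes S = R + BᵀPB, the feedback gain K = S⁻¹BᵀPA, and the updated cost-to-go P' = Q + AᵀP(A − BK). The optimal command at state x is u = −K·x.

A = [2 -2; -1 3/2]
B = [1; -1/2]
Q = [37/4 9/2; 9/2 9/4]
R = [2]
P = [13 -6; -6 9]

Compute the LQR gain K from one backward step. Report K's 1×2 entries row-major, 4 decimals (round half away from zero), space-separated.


BᵀP = [16.0000 -10.5000]
S = R + BᵀPB = [2] + [21.2500] = [23.2500]
BᵀPA = [42.5000 -47.7500]
K = S⁻¹·BᵀPA = [1.8280 -2.0538]
A−BK = [0.1720 0.0538; -0.0860 0.4731]
AᵀP(A−BK) = [7.3118 -8.2151; -8.2151 10.1828]
P' = Q + AᵀP(A−BK) = [16.5618 -3.7151; -3.7151 12.4328]
tr(P') = 28.9946

1.8280 -2.0538


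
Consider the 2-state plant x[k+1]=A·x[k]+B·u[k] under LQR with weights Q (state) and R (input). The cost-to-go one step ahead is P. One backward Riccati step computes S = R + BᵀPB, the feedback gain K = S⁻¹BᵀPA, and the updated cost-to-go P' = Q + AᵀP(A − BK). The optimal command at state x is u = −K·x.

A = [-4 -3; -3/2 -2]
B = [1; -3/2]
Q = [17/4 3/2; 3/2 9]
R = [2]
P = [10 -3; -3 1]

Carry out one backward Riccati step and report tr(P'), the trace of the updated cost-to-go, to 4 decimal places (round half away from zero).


33.3360

BᵀP = [14.5000 -4.5000]
S = R + BᵀPB = [2] + [21.2500] = [23.2500]
BᵀPA = [-51.2500 -34.5000]
K = S⁻¹·BᵀPA = [-2.2043 -1.4839]
A−BK = [-1.7957 -1.5161; -4.8065 -4.2258]
AᵀP(A−BK) = [13.2796 9.4516; 9.4516 6.8065]
P' = Q + AᵀP(A−BK) = [17.5296 10.9516; 10.9516 15.8065]
tr(P') = 33.3360


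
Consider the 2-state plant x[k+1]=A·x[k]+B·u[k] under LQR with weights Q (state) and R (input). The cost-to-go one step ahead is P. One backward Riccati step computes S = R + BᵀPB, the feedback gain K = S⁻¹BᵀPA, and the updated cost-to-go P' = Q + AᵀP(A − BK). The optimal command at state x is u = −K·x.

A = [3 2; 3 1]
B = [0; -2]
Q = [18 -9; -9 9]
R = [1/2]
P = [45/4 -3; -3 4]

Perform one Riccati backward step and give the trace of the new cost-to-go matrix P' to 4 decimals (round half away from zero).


144.0985

BᵀP = [6.0000 -8.0000]
S = R + BᵀPB = [1/2] + [16.0000] = [16.5000]
BᵀPA = [-6.0000 4.0000]
K = S⁻¹·BᵀPA = [-0.3636 0.2424]
A−BK = [3.0000 2.0000; 2.2727 1.4848]
AᵀP(A−BK) = [81.0682 53.9545; 53.9545 36.0303]
P' = Q + AᵀP(A−BK) = [99.0682 44.9545; 44.9545 45.0303]
tr(P') = 144.0985


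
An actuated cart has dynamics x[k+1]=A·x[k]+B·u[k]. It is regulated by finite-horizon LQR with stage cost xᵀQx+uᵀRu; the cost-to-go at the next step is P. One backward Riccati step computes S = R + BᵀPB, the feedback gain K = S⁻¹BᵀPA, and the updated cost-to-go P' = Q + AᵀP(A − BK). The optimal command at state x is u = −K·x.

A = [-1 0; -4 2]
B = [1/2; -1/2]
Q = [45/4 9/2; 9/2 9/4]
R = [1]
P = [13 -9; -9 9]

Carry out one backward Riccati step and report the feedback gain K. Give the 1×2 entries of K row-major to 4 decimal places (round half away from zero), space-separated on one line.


BᵀP = [11.0000 -9.0000]
S = R + BᵀPB = [1] + [10.0000] = [11.0000]
BᵀPA = [25.0000 -18.0000]
K = S⁻¹·BᵀPA = [2.2727 -1.6364]
A−BK = [-2.1364 0.8182; -2.8636 1.1818]
AᵀP(A−BK) = [28.1818 -13.0909; -13.0909 6.5455]
P' = Q + AᵀP(A−BK) = [39.4318 -8.5909; -8.5909 8.7955]
tr(P') = 48.2273

2.2727 -1.6364


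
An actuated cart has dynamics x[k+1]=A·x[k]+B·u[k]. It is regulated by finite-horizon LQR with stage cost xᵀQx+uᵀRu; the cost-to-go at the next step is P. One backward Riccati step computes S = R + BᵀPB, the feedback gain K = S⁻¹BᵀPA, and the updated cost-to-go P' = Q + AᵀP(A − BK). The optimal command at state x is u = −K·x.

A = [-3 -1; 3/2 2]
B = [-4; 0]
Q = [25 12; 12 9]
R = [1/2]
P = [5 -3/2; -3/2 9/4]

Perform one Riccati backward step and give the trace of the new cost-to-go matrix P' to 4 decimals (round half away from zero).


BᵀP = [-20.0000 6.0000]
S = R + BᵀPB = [1/2] + [80.0000] = [80.5000]
BᵀPA = [69.0000 32.0000]
K = S⁻¹·BᵀPA = [0.8571 0.3975]
A−BK = [0.4286 0.5901; 1.5000 2.0000]
AᵀP(A−BK) = [4.4196 5.5714; 5.5714 7.2795]
P' = Q + AᵀP(A−BK) = [29.4196 17.5714; 17.5714 16.2795]
tr(P') = 45.6991

45.6991


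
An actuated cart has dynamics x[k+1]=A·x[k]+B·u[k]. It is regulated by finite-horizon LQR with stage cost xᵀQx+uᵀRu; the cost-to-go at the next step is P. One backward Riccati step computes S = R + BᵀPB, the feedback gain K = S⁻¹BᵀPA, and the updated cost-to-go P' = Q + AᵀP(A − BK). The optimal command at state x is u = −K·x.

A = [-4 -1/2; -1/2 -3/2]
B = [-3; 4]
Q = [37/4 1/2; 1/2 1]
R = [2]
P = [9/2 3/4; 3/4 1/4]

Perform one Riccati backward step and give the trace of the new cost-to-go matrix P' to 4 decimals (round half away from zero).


22.5932

BᵀP = [-10.5000 -1.2500]
S = R + BᵀPB = [2] + [26.5000] = [28.5000]
BᵀPA = [42.6250 7.1250]
K = S⁻¹·BᵀPA = [1.4956 0.2500]
A−BK = [0.4868 0.2500; -6.4825 -2.5000]
AᵀP(A−BK) = [11.3120 3.2188; 3.2188 1.0313]
P' = Q + AᵀP(A−BK) = [20.5620 3.7188; 3.7188 2.0313]
tr(P') = 22.5932
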